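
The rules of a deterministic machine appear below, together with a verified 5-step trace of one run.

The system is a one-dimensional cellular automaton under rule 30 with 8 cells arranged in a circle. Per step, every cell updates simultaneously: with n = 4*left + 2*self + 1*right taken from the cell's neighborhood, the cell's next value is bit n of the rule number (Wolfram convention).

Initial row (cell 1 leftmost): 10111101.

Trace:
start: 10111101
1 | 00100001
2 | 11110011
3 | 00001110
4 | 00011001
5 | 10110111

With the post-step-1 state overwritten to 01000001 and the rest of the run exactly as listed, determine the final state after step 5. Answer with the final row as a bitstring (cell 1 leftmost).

00010101

state after step 1 := 01000001
2 | 01100011
3 | 01010110
4 | 11010101
5 | 00010101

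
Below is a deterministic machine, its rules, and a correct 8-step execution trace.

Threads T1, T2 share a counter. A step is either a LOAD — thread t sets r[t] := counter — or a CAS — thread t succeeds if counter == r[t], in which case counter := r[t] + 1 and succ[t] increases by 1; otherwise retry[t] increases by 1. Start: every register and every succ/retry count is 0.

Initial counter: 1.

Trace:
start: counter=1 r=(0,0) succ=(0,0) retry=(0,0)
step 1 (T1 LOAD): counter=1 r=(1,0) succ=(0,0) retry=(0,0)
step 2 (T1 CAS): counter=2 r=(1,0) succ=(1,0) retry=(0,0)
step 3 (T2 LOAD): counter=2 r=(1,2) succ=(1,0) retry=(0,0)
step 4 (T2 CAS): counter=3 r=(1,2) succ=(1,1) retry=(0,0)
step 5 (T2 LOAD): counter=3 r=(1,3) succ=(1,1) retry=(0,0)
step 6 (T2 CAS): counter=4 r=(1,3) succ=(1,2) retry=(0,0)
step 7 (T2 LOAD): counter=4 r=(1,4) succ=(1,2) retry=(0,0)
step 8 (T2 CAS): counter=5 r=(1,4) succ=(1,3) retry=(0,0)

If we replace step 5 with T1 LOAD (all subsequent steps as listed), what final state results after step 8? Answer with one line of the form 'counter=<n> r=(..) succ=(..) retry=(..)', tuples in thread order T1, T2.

(re-executing from step 5 with the substitution; state before step 5: counter=3 r=(1,2) succ=(1,1) retry=(0,0))
step 5 (T1 LOAD): counter=3 r=(3,2) succ=(1,1) retry=(0,0)
step 6 (T2 CAS): counter=3 r=(3,2) succ=(1,1) retry=(0,1)
step 7 (T2 LOAD): counter=3 r=(3,3) succ=(1,1) retry=(0,1)
step 8 (T2 CAS): counter=4 r=(3,3) succ=(1,2) retry=(0,1)

counter=4 r=(3,3) succ=(1,2) retry=(0,1)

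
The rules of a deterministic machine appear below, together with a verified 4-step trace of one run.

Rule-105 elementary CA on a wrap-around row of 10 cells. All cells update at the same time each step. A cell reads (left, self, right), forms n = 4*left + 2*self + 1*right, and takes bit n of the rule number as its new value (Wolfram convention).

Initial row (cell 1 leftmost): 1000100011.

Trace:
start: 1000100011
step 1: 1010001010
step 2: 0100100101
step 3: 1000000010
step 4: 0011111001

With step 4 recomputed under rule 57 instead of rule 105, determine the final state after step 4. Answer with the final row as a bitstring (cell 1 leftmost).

(re-executing step 4 under rule 57; state before step 4: 1000000010)
step 4: 0111111001

0111111001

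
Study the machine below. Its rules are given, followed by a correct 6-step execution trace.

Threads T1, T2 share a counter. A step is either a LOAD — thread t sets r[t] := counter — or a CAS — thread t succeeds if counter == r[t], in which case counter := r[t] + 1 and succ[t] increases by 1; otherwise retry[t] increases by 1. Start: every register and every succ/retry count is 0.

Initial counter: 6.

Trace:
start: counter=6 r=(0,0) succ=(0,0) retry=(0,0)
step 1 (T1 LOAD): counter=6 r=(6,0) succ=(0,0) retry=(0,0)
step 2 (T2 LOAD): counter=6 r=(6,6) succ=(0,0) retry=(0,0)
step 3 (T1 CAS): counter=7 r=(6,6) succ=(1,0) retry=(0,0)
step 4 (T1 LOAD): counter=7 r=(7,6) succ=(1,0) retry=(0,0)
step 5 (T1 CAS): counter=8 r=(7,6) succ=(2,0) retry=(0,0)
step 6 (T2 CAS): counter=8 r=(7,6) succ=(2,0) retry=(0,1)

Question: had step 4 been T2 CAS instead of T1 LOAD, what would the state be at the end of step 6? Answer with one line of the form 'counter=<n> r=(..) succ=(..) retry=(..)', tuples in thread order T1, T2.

(re-executing from step 4 with the substitution; state before step 4: counter=7 r=(6,6) succ=(1,0) retry=(0,0))
step 4 (T2 CAS): counter=7 r=(6,6) succ=(1,0) retry=(0,1)
step 5 (T1 CAS): counter=7 r=(6,6) succ=(1,0) retry=(1,1)
step 6 (T2 CAS): counter=7 r=(6,6) succ=(1,0) retry=(1,2)

counter=7 r=(6,6) succ=(1,0) retry=(1,2)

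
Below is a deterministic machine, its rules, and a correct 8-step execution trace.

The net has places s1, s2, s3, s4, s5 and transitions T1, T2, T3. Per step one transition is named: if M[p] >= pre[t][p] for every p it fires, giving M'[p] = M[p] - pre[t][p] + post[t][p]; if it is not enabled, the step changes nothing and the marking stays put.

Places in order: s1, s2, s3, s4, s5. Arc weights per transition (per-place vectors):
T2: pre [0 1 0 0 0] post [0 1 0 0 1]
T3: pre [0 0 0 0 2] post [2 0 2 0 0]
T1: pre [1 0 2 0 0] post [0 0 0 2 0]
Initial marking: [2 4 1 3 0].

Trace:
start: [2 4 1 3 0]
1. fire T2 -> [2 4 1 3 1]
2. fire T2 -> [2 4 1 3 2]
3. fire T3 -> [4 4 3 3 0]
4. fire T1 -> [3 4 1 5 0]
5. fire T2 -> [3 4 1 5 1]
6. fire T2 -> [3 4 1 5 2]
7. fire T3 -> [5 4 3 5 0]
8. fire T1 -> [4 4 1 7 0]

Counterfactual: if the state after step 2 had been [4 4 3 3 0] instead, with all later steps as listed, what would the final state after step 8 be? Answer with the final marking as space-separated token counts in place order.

4 4 1 7 0

state after step 2 := [4 4 3 3 0]
3. fire T3 -> [4 4 3 3 0]
4. fire T1 -> [3 4 1 5 0]
5. fire T2 -> [3 4 1 5 1]
6. fire T2 -> [3 4 1 5 2]
7. fire T3 -> [5 4 3 5 0]
8. fire T1 -> [4 4 1 7 0]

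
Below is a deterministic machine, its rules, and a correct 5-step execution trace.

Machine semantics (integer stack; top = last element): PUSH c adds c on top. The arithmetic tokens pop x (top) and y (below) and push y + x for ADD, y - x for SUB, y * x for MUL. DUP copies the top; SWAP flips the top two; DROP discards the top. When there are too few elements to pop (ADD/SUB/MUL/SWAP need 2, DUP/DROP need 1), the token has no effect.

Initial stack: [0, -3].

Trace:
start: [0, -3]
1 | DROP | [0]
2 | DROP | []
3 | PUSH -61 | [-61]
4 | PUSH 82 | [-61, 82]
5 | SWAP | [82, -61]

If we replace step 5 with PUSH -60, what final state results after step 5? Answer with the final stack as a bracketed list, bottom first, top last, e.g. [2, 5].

(re-executing from step 5 with the substitution; state before step 5: [-61, 82])
5 | PUSH -60 | [-61, 82, -60]

[-61, 82, -60]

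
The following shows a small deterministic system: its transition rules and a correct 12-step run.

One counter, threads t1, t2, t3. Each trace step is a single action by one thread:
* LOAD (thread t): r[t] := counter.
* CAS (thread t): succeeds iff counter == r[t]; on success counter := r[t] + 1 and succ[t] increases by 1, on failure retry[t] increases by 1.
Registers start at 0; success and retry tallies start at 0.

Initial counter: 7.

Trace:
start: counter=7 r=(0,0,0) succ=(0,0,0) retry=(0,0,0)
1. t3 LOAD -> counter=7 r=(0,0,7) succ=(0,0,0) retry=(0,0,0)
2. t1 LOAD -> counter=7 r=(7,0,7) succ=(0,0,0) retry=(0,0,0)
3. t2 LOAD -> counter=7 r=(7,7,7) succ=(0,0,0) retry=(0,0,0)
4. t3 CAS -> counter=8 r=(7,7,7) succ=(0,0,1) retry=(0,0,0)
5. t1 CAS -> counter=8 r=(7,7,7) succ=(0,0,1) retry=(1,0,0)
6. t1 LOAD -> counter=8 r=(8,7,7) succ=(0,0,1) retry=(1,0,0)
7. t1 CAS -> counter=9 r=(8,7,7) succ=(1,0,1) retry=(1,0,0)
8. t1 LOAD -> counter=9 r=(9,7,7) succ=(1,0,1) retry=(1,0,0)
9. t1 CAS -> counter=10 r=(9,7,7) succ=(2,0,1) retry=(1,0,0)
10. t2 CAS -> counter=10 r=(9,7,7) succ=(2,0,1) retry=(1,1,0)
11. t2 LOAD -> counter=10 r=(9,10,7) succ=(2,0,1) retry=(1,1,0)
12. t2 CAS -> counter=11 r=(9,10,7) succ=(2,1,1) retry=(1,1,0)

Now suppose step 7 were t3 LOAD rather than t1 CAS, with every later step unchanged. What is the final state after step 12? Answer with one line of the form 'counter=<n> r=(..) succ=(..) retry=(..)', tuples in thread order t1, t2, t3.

(re-executing from step 7 with the substitution; state before step 7: counter=8 r=(8,7,7) succ=(0,0,1) retry=(1,0,0))
7. t3 LOAD -> counter=8 r=(8,7,8) succ=(0,0,1) retry=(1,0,0)
8. t1 LOAD -> counter=8 r=(8,7,8) succ=(0,0,1) retry=(1,0,0)
9. t1 CAS -> counter=9 r=(8,7,8) succ=(1,0,1) retry=(1,0,0)
10. t2 CAS -> counter=9 r=(8,7,8) succ=(1,0,1) retry=(1,1,0)
11. t2 LOAD -> counter=9 r=(8,9,8) succ=(1,0,1) retry=(1,1,0)
12. t2 CAS -> counter=10 r=(8,9,8) succ=(1,1,1) retry=(1,1,0)

counter=10 r=(8,9,8) succ=(1,1,1) retry=(1,1,0)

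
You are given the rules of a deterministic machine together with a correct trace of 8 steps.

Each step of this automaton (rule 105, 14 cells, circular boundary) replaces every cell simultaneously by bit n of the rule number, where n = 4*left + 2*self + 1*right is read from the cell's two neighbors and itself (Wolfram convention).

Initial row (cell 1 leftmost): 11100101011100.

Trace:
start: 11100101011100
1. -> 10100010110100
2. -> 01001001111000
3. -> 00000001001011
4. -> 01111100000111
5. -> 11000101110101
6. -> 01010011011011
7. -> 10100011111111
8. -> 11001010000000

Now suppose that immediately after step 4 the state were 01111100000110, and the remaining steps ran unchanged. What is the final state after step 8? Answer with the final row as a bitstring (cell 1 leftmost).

state after step 4 := 01111100000110
5. -> 01000101110110
6. -> 00010011011110
7. -> 11000011110010
8. -> 11011010010001

11011010010001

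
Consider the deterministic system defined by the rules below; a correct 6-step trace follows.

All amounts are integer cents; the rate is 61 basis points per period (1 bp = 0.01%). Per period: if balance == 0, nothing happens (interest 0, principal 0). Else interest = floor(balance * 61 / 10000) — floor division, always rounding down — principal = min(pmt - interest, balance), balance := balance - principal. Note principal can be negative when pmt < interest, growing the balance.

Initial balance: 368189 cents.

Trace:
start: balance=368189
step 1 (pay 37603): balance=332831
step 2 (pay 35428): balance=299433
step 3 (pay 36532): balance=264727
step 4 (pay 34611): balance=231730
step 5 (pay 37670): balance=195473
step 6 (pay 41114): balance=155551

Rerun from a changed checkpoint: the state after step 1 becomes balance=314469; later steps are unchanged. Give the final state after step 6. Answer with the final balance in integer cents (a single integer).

136622

state after step 1 := balance=314469
step 2 (pay 35428): balance=280959
step 3 (pay 36532): balance=246140
step 4 (pay 34611): balance=213030
step 5 (pay 37670): balance=176659
step 6 (pay 41114): balance=136622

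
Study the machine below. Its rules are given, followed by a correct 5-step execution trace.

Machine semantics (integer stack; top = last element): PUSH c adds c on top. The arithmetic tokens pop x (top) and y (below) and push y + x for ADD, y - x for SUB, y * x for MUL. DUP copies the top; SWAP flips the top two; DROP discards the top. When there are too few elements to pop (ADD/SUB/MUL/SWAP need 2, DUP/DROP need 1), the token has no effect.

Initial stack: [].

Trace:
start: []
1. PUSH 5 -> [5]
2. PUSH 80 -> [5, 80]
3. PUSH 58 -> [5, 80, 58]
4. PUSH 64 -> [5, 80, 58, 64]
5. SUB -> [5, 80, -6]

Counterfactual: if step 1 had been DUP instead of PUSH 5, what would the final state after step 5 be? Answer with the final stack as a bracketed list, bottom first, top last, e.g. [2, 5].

(re-executing from step 1 with the substitution; state before step 1: [])
1. DUP -> []
2. PUSH 80 -> [80]
3. PUSH 58 -> [80, 58]
4. PUSH 64 -> [80, 58, 64]
5. SUB -> [80, -6]

[80, -6]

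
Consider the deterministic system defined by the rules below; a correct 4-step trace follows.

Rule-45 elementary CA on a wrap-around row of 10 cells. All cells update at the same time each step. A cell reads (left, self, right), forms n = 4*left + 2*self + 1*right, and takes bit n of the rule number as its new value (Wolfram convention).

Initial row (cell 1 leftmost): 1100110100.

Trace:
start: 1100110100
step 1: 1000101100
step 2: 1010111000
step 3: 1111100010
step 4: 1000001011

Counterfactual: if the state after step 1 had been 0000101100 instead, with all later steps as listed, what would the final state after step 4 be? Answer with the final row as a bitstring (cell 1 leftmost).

0101001101

state after step 1 := 0000101100
step 2: 1110111001
step 3: 0001100001
step 4: 0101001101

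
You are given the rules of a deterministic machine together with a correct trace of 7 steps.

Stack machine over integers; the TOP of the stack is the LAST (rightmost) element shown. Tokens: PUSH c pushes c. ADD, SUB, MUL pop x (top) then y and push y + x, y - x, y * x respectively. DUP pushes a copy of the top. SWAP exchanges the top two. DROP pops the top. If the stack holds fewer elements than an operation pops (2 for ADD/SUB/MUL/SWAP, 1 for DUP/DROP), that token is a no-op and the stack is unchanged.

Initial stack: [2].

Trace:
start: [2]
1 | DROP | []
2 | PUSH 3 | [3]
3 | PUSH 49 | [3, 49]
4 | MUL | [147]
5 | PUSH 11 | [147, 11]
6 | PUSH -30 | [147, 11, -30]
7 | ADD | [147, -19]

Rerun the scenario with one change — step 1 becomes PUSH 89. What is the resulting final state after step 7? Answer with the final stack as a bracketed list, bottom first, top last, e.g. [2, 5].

(re-executing from step 1 with the substitution; state before step 1: [2])
1 | PUSH 89 | [2, 89]
2 | PUSH 3 | [2, 89, 3]
3 | PUSH 49 | [2, 89, 3, 49]
4 | MUL | [2, 89, 147]
5 | PUSH 11 | [2, 89, 147, 11]
6 | PUSH -30 | [2, 89, 147, 11, -30]
7 | ADD | [2, 89, 147, -19]

[2, 89, 147, -19]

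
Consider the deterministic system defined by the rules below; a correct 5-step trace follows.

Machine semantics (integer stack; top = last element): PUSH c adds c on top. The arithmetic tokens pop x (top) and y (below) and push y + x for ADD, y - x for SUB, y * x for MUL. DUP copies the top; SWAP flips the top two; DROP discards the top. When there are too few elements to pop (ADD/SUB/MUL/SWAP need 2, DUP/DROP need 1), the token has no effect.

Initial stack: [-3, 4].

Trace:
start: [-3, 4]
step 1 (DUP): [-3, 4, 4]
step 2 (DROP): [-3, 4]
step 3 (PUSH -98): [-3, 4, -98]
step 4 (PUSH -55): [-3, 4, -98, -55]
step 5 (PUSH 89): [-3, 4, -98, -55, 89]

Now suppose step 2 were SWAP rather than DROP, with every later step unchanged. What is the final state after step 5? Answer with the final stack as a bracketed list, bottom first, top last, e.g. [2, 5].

(re-executing from step 2 with the substitution; state before step 2: [-3, 4, 4])
step 2 (SWAP): [-3, 4, 4]
step 3 (PUSH -98): [-3, 4, 4, -98]
step 4 (PUSH -55): [-3, 4, 4, -98, -55]
step 5 (PUSH 89): [-3, 4, 4, -98, -55, 89]

[-3, 4, 4, -98, -55, 89]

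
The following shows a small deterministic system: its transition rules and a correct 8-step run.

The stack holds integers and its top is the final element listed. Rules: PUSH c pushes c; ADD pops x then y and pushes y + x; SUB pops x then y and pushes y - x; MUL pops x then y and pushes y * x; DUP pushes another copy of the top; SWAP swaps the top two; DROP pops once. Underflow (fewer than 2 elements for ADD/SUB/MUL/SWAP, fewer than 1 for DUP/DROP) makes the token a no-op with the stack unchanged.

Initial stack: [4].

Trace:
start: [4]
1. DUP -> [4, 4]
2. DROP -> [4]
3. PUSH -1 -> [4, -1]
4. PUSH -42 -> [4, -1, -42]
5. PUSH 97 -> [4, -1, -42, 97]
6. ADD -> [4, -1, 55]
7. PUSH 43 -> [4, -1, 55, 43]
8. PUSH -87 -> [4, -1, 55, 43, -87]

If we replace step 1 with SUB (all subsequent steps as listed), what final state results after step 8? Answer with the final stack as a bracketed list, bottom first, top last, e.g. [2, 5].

[-1, 55, 43, -87]

(re-executing from step 1 with the substitution; state before step 1: [4])
1. SUB -> [4]
2. DROP -> []
3. PUSH -1 -> [-1]
4. PUSH -42 -> [-1, -42]
5. PUSH 97 -> [-1, -42, 97]
6. ADD -> [-1, 55]
7. PUSH 43 -> [-1, 55, 43]
8. PUSH -87 -> [-1, 55, 43, -87]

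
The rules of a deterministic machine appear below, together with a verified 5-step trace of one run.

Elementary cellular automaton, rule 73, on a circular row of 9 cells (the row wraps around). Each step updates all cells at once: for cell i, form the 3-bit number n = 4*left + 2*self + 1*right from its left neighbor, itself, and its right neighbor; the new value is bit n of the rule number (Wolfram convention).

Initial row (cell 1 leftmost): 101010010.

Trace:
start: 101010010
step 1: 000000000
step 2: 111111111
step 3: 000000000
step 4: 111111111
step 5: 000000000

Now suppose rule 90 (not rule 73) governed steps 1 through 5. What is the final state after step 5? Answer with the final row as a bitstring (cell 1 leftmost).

101000000

(re-executing steps 1..5 under rule 90; state before step 1: 101010010)
step 1: 000001100
step 2: 000011110
step 3: 000110011
step 4: 101111111
step 5: 101000000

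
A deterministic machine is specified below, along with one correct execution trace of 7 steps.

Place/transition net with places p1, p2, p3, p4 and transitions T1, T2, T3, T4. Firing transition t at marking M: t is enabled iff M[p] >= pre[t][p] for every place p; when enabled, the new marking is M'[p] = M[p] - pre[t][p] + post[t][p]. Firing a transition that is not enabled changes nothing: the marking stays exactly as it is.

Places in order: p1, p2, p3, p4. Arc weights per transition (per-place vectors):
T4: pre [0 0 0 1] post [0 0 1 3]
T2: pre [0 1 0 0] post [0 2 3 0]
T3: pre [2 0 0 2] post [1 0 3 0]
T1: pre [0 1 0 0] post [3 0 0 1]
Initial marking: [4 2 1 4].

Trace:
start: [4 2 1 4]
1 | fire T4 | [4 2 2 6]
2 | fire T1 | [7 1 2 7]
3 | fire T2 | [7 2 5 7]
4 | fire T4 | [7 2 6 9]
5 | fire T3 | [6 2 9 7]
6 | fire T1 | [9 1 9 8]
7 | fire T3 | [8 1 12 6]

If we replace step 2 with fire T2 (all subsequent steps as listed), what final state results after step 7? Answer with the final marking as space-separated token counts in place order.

(re-executing from step 2 with the substitution; state before step 2: [4 2 2 6])
2 | fire T2 | [4 3 5 6]
3 | fire T2 | [4 4 8 6]
4 | fire T4 | [4 4 9 8]
5 | fire T3 | [3 4 12 6]
6 | fire T1 | [6 3 12 7]
7 | fire T3 | [5 3 15 5]

5 3 15 5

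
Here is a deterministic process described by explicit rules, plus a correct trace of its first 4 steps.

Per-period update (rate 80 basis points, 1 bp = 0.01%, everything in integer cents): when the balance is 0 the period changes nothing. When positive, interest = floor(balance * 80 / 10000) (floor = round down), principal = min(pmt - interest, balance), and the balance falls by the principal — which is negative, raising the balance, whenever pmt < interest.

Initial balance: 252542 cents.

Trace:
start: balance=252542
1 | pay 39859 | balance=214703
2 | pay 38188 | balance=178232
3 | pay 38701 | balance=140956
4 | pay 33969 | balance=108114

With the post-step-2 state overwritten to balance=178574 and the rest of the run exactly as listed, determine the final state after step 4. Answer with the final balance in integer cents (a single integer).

state after step 2 := balance=178574
3 | pay 38701 | balance=141301
4 | pay 33969 | balance=108462

108462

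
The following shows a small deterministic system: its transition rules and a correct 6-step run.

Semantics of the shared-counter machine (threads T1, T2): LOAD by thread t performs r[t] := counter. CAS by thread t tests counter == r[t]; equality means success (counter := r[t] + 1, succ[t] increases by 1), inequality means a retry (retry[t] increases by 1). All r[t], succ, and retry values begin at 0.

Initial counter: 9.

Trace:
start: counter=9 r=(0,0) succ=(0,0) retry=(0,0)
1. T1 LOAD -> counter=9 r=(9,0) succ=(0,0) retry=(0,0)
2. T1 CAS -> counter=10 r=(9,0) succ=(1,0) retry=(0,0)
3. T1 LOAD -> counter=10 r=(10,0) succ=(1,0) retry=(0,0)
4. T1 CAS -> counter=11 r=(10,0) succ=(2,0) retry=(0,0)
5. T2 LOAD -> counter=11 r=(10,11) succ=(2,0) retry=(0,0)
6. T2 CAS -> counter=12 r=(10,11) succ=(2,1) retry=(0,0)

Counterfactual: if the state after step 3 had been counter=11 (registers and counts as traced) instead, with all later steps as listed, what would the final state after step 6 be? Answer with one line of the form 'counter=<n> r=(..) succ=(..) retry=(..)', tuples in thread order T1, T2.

state after step 3 := counter=11 r=(10,0) succ=(1,0) retry=(0,0)
4. T1 CAS -> counter=11 r=(10,0) succ=(1,0) retry=(1,0)
5. T2 LOAD -> counter=11 r=(10,11) succ=(1,0) retry=(1,0)
6. T2 CAS -> counter=12 r=(10,11) succ=(1,1) retry=(1,0)

counter=12 r=(10,11) succ=(1,1) retry=(1,0)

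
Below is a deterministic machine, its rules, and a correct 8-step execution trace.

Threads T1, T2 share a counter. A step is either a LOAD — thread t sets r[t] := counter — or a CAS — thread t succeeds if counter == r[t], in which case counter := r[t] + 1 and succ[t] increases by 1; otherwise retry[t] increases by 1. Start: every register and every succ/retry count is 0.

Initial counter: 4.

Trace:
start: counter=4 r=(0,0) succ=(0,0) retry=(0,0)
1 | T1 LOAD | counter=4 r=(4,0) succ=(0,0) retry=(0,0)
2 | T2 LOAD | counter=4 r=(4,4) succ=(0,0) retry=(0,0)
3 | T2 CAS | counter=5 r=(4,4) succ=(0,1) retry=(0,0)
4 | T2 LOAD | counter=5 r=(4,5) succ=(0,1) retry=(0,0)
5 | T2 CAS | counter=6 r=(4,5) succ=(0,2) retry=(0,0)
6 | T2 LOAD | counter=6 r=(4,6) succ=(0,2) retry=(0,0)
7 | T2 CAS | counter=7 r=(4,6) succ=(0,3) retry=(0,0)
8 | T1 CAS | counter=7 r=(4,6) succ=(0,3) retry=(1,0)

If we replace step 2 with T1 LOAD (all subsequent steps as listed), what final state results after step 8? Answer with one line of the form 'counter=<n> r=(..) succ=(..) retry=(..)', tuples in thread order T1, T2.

counter=6 r=(4,5) succ=(0,2) retry=(1,1)

(re-executing from step 2 with the substitution; state before step 2: counter=4 r=(4,0) succ=(0,0) retry=(0,0))
2 | T1 LOAD | counter=4 r=(4,0) succ=(0,0) retry=(0,0)
3 | T2 CAS | counter=4 r=(4,0) succ=(0,0) retry=(0,1)
4 | T2 LOAD | counter=4 r=(4,4) succ=(0,0) retry=(0,1)
5 | T2 CAS | counter=5 r=(4,4) succ=(0,1) retry=(0,1)
6 | T2 LOAD | counter=5 r=(4,5) succ=(0,1) retry=(0,1)
7 | T2 CAS | counter=6 r=(4,5) succ=(0,2) retry=(0,1)
8 | T1 CAS | counter=6 r=(4,5) succ=(0,2) retry=(1,1)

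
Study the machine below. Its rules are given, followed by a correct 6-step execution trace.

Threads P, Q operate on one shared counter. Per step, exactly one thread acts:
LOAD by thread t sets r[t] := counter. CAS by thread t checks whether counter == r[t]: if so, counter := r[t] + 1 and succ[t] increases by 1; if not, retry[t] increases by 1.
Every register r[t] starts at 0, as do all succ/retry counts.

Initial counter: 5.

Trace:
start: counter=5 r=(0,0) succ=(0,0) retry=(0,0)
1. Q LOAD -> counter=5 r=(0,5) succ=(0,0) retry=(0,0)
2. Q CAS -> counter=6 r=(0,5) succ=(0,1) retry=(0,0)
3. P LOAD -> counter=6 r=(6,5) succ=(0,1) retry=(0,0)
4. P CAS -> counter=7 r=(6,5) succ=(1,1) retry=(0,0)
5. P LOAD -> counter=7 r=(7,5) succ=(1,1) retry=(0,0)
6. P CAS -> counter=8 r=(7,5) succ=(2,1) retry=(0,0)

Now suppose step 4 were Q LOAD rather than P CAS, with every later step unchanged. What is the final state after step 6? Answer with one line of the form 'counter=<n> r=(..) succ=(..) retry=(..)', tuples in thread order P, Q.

(re-executing from step 4 with the substitution; state before step 4: counter=6 r=(6,5) succ=(0,1) retry=(0,0))
4. Q LOAD -> counter=6 r=(6,6) succ=(0,1) retry=(0,0)
5. P LOAD -> counter=6 r=(6,6) succ=(0,1) retry=(0,0)
6. P CAS -> counter=7 r=(6,6) succ=(1,1) retry=(0,0)

counter=7 r=(6,6) succ=(1,1) retry=(0,0)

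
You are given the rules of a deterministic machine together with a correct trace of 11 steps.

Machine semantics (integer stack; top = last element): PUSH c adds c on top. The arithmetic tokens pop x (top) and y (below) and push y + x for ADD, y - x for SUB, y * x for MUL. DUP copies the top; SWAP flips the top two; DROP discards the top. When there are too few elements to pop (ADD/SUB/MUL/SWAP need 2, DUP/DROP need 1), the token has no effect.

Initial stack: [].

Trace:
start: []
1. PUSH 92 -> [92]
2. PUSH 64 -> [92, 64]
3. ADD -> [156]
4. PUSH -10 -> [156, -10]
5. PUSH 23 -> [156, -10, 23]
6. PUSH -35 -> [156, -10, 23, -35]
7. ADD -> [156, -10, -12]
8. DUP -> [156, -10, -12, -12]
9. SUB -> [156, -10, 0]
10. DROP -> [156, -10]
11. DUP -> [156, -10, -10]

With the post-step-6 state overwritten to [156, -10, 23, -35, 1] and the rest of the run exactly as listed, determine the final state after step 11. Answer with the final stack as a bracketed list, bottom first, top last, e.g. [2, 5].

[156, -10, 23, 23]

state after step 6 := [156, -10, 23, -35, 1]
7. ADD -> [156, -10, 23, -34]
8. DUP -> [156, -10, 23, -34, -34]
9. SUB -> [156, -10, 23, 0]
10. DROP -> [156, -10, 23]
11. DUP -> [156, -10, 23, 23]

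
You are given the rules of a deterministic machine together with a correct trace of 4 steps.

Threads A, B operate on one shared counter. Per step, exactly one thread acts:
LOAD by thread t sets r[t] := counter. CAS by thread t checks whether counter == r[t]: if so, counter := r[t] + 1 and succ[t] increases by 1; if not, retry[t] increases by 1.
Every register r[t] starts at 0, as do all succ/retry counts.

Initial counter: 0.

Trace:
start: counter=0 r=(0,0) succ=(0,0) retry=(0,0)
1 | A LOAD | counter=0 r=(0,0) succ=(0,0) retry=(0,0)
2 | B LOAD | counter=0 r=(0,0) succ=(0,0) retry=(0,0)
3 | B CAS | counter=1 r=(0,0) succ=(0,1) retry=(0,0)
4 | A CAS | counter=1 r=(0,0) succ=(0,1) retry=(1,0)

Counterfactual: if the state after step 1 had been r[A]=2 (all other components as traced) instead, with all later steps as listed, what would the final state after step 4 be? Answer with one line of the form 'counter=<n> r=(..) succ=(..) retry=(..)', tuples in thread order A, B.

counter=1 r=(2,0) succ=(0,1) retry=(1,0)

state after step 1 := counter=0 r=(2,0) succ=(0,0) retry=(0,0)
2 | B LOAD | counter=0 r=(2,0) succ=(0,0) retry=(0,0)
3 | B CAS | counter=1 r=(2,0) succ=(0,1) retry=(0,0)
4 | A CAS | counter=1 r=(2,0) succ=(0,1) retry=(1,0)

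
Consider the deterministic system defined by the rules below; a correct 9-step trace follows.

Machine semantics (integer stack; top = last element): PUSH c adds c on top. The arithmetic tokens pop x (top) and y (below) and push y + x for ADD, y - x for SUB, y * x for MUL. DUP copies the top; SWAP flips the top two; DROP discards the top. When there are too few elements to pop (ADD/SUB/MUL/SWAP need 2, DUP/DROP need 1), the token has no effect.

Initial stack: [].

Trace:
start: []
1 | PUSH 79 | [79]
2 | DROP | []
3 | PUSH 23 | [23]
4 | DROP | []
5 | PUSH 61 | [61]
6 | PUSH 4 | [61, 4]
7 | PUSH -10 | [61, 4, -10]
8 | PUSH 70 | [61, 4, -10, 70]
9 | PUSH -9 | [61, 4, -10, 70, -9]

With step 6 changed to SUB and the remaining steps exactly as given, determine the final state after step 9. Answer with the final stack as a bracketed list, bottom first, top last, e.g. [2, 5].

[61, -10, 70, -9]

(re-executing from step 6 with the substitution; state before step 6: [61])
6 | SUB | [61]
7 | PUSH -10 | [61, -10]
8 | PUSH 70 | [61, -10, 70]
9 | PUSH -9 | [61, -10, 70, -9]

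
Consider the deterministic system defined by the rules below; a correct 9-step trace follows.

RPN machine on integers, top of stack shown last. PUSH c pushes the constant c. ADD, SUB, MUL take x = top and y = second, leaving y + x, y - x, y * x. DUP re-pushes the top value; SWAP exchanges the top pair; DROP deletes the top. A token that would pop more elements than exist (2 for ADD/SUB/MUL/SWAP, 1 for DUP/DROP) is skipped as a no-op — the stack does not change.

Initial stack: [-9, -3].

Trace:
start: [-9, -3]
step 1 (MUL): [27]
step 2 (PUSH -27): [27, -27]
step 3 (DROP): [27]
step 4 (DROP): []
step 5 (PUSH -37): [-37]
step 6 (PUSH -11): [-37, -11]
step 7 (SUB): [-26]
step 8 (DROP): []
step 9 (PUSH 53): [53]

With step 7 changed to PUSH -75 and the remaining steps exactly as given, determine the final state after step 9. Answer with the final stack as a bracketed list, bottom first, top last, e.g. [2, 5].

(re-executing from step 7 with the substitution; state before step 7: [-37, -11])
step 7 (PUSH -75): [-37, -11, -75]
step 8 (DROP): [-37, -11]
step 9 (PUSH 53): [-37, -11, 53]

[-37, -11, 53]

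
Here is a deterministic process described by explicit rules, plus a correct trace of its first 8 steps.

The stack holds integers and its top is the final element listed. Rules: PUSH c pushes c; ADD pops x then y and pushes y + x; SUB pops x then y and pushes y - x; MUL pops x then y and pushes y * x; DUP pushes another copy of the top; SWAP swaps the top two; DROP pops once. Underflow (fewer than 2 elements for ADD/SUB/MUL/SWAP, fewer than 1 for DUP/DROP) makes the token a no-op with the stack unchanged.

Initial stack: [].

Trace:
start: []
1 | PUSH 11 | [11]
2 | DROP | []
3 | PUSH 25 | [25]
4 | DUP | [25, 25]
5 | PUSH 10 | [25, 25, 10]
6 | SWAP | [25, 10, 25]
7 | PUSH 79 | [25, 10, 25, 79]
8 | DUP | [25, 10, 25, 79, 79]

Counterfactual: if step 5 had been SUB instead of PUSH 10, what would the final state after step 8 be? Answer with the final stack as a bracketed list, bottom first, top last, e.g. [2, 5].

[0, 79, 79]

(re-executing from step 5 with the substitution; state before step 5: [25, 25])
5 | SUB | [0]
6 | SWAP | [0]
7 | PUSH 79 | [0, 79]
8 | DUP | [0, 79, 79]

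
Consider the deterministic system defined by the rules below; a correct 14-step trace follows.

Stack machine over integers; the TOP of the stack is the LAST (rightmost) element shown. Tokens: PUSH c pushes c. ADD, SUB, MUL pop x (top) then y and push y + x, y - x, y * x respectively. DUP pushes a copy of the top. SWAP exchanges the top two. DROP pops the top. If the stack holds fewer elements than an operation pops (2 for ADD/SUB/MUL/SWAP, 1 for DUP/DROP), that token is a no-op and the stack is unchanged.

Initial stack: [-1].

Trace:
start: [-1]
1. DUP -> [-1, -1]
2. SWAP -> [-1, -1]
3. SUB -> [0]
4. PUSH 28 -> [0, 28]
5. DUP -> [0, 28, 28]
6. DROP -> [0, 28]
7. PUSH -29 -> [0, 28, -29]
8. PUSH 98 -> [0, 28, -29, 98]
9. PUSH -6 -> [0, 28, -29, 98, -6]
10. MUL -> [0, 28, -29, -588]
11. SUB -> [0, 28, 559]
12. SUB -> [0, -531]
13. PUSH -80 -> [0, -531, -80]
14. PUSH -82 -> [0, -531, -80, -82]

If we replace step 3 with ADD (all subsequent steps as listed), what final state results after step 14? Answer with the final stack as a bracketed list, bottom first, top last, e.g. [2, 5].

[-2, -531, -80, -82]

(re-executing from step 3 with the substitution; state before step 3: [-1, -1])
3. ADD -> [-2]
4. PUSH 28 -> [-2, 28]
5. DUP -> [-2, 28, 28]
6. DROP -> [-2, 28]
7. PUSH -29 -> [-2, 28, -29]
8. PUSH 98 -> [-2, 28, -29, 98]
9. PUSH -6 -> [-2, 28, -29, 98, -6]
10. MUL -> [-2, 28, -29, -588]
11. SUB -> [-2, 28, 559]
12. SUB -> [-2, -531]
13. PUSH -80 -> [-2, -531, -80]
14. PUSH -82 -> [-2, -531, -80, -82]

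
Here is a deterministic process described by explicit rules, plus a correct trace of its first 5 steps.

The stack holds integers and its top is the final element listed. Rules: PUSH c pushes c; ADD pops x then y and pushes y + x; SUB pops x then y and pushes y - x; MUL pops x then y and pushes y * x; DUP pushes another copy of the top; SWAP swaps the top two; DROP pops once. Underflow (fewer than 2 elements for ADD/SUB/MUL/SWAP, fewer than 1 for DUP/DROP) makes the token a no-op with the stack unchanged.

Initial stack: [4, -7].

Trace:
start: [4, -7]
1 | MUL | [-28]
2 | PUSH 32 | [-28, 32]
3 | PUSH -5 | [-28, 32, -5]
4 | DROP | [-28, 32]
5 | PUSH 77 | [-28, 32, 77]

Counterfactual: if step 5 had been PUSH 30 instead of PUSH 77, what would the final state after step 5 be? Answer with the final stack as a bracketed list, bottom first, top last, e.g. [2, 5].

(re-executing from step 5 with the substitution; state before step 5: [-28, 32])
5 | PUSH 30 | [-28, 32, 30]

[-28, 32, 30]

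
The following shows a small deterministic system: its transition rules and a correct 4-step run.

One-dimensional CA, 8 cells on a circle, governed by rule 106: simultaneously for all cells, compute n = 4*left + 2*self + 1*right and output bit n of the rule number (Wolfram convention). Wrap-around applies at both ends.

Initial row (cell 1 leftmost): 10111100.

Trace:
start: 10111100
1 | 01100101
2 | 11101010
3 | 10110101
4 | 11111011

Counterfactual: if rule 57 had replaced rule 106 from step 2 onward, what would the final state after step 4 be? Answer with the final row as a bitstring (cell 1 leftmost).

01010101

(re-executing steps 2..4 under rule 57; state before step 2: 01100101)
2 | 11010010
3 | 10101001
4 | 01010101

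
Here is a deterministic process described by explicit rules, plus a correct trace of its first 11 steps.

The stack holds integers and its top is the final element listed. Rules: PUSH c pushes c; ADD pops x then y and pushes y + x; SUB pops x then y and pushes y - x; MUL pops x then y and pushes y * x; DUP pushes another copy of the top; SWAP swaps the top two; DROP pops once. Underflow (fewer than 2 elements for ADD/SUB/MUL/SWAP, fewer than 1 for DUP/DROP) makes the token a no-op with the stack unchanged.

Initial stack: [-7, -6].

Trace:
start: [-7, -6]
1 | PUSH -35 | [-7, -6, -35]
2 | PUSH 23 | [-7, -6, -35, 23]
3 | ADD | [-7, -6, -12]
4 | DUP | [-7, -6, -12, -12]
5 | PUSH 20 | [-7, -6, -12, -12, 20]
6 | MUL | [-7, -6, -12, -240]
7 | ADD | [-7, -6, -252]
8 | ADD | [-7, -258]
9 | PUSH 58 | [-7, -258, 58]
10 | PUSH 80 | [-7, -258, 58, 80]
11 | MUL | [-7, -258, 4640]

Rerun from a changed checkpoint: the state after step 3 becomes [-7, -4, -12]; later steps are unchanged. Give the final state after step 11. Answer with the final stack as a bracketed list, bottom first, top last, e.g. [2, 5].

[-7, -256, 4640]

state after step 3 := [-7, -4, -12]
4 | DUP | [-7, -4, -12, -12]
5 | PUSH 20 | [-7, -4, -12, -12, 20]
6 | MUL | [-7, -4, -12, -240]
7 | ADD | [-7, -4, -252]
8 | ADD | [-7, -256]
9 | PUSH 58 | [-7, -256, 58]
10 | PUSH 80 | [-7, -256, 58, 80]
11 | MUL | [-7, -256, 4640]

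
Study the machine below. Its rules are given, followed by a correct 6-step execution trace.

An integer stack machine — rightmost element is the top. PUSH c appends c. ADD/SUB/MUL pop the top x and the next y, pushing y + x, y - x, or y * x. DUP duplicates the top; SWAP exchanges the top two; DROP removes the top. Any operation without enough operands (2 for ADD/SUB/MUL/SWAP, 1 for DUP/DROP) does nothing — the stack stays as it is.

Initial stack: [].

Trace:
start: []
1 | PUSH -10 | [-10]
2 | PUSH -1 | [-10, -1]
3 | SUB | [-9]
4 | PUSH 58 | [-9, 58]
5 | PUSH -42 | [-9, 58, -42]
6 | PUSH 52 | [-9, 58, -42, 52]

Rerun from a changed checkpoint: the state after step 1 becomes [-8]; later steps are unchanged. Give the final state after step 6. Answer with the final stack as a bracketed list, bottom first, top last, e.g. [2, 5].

state after step 1 := [-8]
2 | PUSH -1 | [-8, -1]
3 | SUB | [-7]
4 | PUSH 58 | [-7, 58]
5 | PUSH -42 | [-7, 58, -42]
6 | PUSH 52 | [-7, 58, -42, 52]

[-7, 58, -42, 52]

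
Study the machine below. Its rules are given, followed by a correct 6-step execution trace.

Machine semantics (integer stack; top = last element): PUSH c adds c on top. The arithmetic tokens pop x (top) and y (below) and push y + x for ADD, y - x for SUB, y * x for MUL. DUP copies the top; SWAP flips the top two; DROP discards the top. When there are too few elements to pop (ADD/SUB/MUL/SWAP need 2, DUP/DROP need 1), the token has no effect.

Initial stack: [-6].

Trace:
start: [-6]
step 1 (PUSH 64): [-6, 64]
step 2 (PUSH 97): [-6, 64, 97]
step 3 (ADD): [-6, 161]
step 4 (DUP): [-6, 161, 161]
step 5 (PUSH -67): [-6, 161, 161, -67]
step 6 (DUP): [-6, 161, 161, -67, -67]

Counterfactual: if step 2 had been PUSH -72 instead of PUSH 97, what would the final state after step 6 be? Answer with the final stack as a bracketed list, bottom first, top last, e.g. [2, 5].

(re-executing from step 2 with the substitution; state before step 2: [-6, 64])
step 2 (PUSH -72): [-6, 64, -72]
step 3 (ADD): [-6, -8]
step 4 (DUP): [-6, -8, -8]
step 5 (PUSH -67): [-6, -8, -8, -67]
step 6 (DUP): [-6, -8, -8, -67, -67]

[-6, -8, -8, -67, -67]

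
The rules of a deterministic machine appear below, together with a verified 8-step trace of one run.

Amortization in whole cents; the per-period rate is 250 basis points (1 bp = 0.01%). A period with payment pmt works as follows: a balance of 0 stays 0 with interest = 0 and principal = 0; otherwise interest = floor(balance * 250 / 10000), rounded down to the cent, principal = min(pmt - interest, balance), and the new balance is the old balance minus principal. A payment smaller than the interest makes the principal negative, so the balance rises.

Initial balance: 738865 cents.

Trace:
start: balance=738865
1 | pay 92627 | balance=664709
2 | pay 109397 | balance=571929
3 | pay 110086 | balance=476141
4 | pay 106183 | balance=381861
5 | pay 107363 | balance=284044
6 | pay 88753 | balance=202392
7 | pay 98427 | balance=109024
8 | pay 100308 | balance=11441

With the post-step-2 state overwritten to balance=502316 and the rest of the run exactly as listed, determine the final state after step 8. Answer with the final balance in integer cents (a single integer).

0

state after step 2 := balance=502316
3 | pay 110086 | balance=404787
4 | pay 106183 | balance=308723
5 | pay 107363 | balance=209078
6 | pay 88753 | balance=125551
7 | pay 98427 | balance=30262
8 | pay 100308 | balance=0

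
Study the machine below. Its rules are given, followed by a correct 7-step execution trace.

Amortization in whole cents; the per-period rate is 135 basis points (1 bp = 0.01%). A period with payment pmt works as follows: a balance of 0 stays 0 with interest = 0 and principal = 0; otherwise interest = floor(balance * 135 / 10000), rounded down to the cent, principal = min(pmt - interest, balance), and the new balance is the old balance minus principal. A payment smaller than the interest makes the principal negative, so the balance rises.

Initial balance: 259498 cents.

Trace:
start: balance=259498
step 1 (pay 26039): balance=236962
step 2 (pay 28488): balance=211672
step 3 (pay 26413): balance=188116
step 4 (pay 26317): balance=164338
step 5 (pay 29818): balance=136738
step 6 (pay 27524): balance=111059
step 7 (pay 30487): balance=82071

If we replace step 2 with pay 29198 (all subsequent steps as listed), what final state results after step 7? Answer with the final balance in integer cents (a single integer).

(re-executing from step 2 with the substitution; state before step 2: balance=236962)
step 2 (pay 29198): balance=210962
step 3 (pay 26413): balance=187396
step 4 (pay 26317): balance=163608
step 5 (pay 29818): balance=135998
step 6 (pay 27524): balance=110309
step 7 (pay 30487): balance=81311

81311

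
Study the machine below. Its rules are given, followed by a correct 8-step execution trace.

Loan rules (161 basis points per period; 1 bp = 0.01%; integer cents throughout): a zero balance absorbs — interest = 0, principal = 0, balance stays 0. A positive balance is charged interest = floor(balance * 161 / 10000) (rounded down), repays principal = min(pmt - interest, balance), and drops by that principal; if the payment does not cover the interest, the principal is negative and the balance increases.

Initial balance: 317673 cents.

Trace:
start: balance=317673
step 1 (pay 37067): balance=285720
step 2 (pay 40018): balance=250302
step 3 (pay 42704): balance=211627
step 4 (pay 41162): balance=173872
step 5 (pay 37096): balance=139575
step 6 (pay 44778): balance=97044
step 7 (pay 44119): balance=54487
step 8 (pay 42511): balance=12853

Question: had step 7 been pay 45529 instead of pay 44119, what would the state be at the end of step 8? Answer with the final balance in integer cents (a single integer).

11420

(re-executing from step 7 with the substitution; state before step 7: balance=97044)
step 7 (pay 45529): balance=53077
step 8 (pay 42511): balance=11420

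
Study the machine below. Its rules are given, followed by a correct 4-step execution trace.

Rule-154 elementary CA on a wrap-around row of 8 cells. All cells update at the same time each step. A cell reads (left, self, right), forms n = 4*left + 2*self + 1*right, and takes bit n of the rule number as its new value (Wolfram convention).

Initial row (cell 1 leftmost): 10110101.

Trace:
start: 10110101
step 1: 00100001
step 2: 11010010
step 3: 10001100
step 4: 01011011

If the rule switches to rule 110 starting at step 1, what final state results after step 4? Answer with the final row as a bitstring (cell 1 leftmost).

00000000

(re-executing steps 1..4 under rule 110; state before step 1: 10110101)
step 1: 11111111
step 2: 00000000
step 3: 00000000
step 4: 00000000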